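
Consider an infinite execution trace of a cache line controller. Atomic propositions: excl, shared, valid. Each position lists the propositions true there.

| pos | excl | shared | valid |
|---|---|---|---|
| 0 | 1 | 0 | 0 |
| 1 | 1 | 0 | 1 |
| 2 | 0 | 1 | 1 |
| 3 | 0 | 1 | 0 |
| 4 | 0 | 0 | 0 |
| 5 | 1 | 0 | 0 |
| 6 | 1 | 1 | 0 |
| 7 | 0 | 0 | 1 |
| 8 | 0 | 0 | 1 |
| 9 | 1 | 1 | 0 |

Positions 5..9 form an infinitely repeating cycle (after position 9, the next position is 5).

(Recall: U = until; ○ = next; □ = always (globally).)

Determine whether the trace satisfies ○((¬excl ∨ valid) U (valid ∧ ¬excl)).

The position after 0 is 1; (¬excl ∨ valid) U (valid ∧ ¬excl) is true there.

Holds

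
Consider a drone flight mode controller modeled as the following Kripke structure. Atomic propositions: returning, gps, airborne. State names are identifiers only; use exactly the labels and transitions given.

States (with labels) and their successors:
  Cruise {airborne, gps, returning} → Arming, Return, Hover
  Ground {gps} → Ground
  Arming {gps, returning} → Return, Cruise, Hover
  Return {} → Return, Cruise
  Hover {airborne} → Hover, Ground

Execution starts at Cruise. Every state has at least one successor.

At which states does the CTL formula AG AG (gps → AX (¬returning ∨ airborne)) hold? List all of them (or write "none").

States satisfying AG (gps → AX (¬returning ∨ airborne)): {Ground, Hover}.
States satisfying AG AG (gps → AX (¬returning ∨ airborne)): {Ground, Hover}.

{Ground, Hover}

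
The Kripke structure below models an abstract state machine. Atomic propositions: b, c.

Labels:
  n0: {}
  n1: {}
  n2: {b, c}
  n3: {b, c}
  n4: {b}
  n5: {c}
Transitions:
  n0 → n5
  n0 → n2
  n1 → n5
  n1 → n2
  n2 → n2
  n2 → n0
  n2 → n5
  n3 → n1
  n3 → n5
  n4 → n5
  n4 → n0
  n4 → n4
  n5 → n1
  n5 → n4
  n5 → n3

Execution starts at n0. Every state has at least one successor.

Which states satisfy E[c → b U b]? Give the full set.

States satisfying c → b: {n0, n1, n2, n3, n4}.
States satisfying b: {n2, n3, n4}.
States satisfying E[c → b U b]: {n0, n1, n2, n3, n4}.

{n0, n1, n2, n3, n4}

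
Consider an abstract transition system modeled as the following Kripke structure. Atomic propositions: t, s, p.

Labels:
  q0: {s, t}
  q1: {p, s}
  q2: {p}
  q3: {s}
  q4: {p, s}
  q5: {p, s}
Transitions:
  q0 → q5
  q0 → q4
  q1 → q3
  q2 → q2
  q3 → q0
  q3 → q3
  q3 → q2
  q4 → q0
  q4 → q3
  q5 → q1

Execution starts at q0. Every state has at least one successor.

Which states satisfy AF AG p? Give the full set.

{q2}

States satisfying AG p: {q2}.
States satisfying AF AG p: {q2}.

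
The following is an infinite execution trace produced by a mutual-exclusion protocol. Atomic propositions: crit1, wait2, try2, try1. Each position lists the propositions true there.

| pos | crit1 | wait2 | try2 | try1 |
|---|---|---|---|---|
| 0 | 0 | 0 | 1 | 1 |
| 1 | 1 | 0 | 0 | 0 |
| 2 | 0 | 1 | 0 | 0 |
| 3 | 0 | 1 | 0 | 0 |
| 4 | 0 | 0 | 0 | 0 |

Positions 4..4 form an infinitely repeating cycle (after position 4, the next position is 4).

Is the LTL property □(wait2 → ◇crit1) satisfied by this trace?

wait2 → ◇crit1 must hold at every position from 0 onward. It fails at position 2, so □(wait2 → ◇crit1) is false.
Positions where wait2 holds: 2, 3.
Check ◇crit1 at each: 2→fails, 3→fails.

Does not hold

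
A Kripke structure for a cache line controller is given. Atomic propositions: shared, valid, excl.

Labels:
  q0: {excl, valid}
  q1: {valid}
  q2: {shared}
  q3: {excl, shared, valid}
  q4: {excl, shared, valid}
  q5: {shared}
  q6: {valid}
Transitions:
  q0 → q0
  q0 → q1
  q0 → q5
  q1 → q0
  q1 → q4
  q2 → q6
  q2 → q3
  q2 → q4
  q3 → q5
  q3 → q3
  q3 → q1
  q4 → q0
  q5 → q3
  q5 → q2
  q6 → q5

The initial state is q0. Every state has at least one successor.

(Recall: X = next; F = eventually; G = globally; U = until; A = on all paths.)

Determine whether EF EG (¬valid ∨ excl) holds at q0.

Satisfied

States satisfying EG (¬valid ∨ excl): {q0, q2, q3, q4, q5}.
States satisfying EF EG (¬valid ∨ excl): {q0, q1, q2, q3, q4, q5, q6}.
Some path from q0 reaches a state where EG (¬valid ∨ excl) holds.
q0 ∈ Sat(EF EG (¬valid ∨ excl)).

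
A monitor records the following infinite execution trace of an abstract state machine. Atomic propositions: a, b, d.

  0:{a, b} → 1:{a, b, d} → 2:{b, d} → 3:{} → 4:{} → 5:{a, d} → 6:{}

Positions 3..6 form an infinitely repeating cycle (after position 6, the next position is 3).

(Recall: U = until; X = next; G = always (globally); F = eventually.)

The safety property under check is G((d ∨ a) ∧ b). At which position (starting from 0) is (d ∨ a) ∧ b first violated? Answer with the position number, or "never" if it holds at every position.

Check (d ∨ a) ∧ b at each position in order: 0 ✓, 1 ✓, 2 ✓.
At position 3 the labels are {}, so (d ∨ a) ∧ b is false there. This is the first violation.

3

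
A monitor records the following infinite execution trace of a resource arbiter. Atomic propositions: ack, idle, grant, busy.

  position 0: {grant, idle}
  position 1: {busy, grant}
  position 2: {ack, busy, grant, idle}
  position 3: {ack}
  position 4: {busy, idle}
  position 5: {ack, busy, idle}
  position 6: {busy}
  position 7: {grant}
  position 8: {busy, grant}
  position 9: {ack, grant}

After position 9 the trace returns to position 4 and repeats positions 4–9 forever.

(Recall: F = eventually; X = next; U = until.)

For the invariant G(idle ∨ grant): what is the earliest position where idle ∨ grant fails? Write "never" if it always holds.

3

Check idle ∨ grant at each position in order: 0 ✓, 1 ✓, 2 ✓.
At position 3 the labels are {ack}, so idle ∨ grant is false there. This is the first violation.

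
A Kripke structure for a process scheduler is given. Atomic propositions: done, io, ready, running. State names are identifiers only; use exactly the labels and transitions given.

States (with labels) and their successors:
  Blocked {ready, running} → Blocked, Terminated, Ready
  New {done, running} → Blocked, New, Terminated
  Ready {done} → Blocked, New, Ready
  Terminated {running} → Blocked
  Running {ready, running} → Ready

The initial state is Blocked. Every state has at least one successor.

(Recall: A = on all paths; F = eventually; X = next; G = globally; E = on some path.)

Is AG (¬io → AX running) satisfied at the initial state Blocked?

States satisfying ¬io → AX running: {New, Terminated}.
States satisfying AG (¬io → AX running): ∅.
Blocked is reachable from Blocked and violates ¬io → AX running, so AG fails at Blocked.
Blocked ∉ Sat(AG (¬io → AX running)).

No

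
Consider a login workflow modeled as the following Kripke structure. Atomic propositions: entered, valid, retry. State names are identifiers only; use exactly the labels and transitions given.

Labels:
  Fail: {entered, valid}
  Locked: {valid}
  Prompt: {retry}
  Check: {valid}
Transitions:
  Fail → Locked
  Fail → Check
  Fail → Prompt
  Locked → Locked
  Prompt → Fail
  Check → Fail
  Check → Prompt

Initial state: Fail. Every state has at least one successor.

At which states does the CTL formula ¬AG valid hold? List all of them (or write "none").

{Fail, Prompt, Check}

States satisfying valid: {Fail, Locked, Check}.
States satisfying AG valid: {Locked}.
States satisfying ¬AG valid: {Fail, Prompt, Check}.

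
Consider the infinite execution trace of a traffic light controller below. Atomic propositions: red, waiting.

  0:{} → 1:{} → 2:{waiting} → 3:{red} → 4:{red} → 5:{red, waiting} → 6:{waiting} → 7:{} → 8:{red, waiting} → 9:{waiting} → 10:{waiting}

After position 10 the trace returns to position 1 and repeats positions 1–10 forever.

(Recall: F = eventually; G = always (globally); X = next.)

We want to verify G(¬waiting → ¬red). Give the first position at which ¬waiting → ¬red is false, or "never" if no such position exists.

Check ¬waiting → ¬red at each position in order: 0 ✓, 1 ✓, 2 ✓.
At position 3 the labels are {red}, so ¬waiting → ¬red is false there. This is the first violation.

3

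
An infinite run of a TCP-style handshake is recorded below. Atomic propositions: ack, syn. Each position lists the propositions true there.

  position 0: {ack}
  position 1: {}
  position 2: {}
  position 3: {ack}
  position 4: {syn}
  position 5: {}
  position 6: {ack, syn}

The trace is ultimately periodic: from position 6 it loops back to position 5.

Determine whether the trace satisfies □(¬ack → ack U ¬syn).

¬ack → ack U ¬syn must hold at every position from 0 onward. It fails at position 4, so □(¬ack → ack U ¬syn) is false.
Positions where ¬ack holds: 1, 2, 4, 5.
Check ack U ¬syn at each: 1→ok, 2→ok, 4→fails, 5→ok.

Does not hold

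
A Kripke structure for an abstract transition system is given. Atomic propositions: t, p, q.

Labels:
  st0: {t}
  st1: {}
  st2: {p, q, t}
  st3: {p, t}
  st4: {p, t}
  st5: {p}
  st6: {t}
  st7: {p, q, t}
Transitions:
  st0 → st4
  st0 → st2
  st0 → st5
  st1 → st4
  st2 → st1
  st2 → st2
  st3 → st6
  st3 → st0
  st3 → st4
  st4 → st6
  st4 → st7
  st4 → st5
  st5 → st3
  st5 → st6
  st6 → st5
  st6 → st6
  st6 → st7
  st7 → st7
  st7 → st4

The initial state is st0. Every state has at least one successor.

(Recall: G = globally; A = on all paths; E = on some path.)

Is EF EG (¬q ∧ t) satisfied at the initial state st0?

Yes

States satisfying EG (¬q ∧ t): {st0, st3, st4, st6}.
States satisfying EF EG (¬q ∧ t): {st0, st1, st2, st3, st4, st5, st6, st7}.
Some path from st0 reaches a state where EG (¬q ∧ t) holds.
st0 ∈ Sat(EF EG (¬q ∧ t)).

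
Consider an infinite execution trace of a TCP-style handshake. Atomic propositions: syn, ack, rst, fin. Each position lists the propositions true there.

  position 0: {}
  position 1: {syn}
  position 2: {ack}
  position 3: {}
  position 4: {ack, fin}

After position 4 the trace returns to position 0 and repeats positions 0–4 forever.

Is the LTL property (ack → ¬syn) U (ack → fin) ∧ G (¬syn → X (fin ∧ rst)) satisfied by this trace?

Walking from position 0: ack → fin first holds at position 0, and ack → ¬syn holds at every earlier position along the way, so (ack → ¬syn) U (ack → fin) holds.
¬syn → X (fin ∧ rst) must hold at every position from 0 onward. It fails at position 0, so G (¬syn → X (fin ∧ rst)) is false.
Positions where ¬syn holds: 0, 2, 3, 4.
Check X (fin ∧ rst) at each: 0→fails, 2→fails, 3→fails, 4→fails.
At position 0: (ack → ¬syn) U (ack → fin) is true; G (¬syn → X (fin ∧ rst)) is false; so (ack → ¬syn) U (ack → fin) ∧ G (¬syn → X (fin ∧ rst)) is false.

No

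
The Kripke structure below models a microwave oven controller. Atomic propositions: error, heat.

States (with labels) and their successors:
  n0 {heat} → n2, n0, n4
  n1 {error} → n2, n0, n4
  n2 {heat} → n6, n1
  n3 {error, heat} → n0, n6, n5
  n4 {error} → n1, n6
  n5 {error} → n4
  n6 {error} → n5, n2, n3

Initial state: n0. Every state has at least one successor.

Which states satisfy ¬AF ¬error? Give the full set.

States satisfying ¬error: {n0, n2}.
States satisfying AF ¬error: {n0, n2}.
States satisfying ¬AF ¬error: {n1, n3, n4, n5, n6}.

{n1, n3, n4, n5, n6}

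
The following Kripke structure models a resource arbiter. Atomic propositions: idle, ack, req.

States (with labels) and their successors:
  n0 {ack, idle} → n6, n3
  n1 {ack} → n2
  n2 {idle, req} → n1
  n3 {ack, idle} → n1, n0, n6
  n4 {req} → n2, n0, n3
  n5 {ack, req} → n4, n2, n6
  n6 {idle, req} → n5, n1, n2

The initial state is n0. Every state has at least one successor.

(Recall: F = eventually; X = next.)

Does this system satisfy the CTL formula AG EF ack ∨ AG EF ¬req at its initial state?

States satisfying EF ack: {n0, n1, n2, n3, n4, n5, n6}.
States satisfying AG EF ack: {n0, n1, n2, n3, n4, n5, n6}.
States satisfying EF ¬req: {n0, n1, n2, n3, n4, n5, n6}.
States satisfying AG EF ¬req: {n0, n1, n2, n3, n4, n5, n6}.
States satisfying AG EF ack ∨ AG EF ¬req: {n0, n1, n2, n3, n4, n5, n6}.
n0 ∈ Sat(AG EF ack ∨ AG EF ¬req).

Satisfied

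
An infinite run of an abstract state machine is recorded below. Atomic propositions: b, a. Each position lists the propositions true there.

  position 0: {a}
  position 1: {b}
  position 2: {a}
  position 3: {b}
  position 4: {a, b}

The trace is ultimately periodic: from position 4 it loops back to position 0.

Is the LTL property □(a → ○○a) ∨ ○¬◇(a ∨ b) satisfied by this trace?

Violated

a → ○○a must hold at every position from 0 onward. It fails at position 4, so □(a → ○○a) is false.
Positions where a holds: 0, 2, 4.
Check ○○a at each: 0→ok, 2→ok, 4→fails.
The position after 0 is 1; ¬◇(a ∨ b) is false there.
At position 0: □(a → ○○a) is false; ○¬◇(a ∨ b) is false; so □(a → ○○a) ∨ ○¬◇(a ∨ b) is false.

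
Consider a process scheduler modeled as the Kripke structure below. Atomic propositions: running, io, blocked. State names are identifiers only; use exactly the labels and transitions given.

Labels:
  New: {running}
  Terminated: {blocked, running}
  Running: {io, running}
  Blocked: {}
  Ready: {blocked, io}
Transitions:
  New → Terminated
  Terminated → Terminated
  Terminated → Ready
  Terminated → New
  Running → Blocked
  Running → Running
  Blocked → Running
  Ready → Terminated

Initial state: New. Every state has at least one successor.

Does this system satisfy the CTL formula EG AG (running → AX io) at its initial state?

States satisfying AG (running → AX io): ∅.
States satisfying EG AG (running → AX io): ∅.
No suitable path/successor from New witnesses the formula.
New ∉ Sat(EG AG (running → AX io)).

Does not hold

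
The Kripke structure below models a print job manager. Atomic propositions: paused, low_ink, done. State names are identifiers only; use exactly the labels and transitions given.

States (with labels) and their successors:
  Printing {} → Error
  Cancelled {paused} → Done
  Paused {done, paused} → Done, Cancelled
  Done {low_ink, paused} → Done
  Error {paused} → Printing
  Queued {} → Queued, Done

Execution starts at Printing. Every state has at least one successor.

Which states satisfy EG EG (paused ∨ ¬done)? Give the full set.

{Printing, Cancelled, Paused, Done, Error, Queued}

States satisfying EG (paused ∨ ¬done): {Printing, Cancelled, Paused, Done, Error, Queued}.
States satisfying EG EG (paused ∨ ¬done): {Printing, Cancelled, Paused, Done, Error, Queued}.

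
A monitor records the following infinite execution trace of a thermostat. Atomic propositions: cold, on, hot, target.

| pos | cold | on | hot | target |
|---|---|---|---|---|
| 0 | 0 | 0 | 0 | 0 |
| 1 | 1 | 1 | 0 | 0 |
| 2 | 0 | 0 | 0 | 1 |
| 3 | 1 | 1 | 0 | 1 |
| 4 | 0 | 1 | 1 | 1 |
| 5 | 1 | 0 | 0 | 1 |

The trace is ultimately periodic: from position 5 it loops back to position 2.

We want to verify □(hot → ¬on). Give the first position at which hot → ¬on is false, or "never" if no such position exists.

Check hot → ¬on at each position in order: 0 ✓, 1 ✓, 2 ✓, 3 ✓.
At position 4 the labels are {hot, on, target}, so hot → ¬on is false there. This is the first violation.

4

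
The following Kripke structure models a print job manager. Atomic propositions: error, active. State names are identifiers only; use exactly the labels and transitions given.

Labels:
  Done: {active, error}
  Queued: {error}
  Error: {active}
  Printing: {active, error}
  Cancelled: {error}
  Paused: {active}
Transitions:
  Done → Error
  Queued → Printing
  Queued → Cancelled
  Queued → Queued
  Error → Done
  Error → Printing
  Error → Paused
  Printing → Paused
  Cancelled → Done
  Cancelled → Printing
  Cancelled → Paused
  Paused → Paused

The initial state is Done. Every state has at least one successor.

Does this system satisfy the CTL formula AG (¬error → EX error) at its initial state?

States satisfying ¬error → EX error: {Done, Queued, Error, Printing, Cancelled}.
States satisfying AG (¬error → EX error): ∅.
Paused is reachable from Done and violates ¬error → EX error, so AG fails at Done.
Done ∉ Sat(AG (¬error → EX error)).

No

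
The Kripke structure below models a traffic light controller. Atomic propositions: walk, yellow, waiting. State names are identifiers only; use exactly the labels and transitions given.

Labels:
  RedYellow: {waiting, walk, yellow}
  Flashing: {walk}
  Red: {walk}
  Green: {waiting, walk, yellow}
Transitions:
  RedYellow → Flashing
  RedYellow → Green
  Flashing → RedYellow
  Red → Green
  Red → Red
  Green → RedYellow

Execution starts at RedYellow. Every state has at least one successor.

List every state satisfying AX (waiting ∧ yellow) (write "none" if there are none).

{Flashing, Green}

States satisfying waiting ∧ yellow: {RedYellow, Green}.
States satisfying AX (waiting ∧ yellow): {Flashing, Green}.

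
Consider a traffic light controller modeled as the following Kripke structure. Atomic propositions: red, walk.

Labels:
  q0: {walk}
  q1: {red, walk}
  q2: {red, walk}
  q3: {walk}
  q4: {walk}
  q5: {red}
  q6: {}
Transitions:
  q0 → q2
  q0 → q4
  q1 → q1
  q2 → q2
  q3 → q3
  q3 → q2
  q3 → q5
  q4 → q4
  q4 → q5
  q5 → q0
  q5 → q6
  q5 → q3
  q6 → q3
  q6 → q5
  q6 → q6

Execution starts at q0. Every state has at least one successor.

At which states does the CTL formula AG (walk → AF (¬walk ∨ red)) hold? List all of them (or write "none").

{q1, q2}

States satisfying walk → AF (¬walk ∨ red): {q1, q2, q5, q6}.
States satisfying AG (walk → AF (¬walk ∨ red)): {q1, q2}.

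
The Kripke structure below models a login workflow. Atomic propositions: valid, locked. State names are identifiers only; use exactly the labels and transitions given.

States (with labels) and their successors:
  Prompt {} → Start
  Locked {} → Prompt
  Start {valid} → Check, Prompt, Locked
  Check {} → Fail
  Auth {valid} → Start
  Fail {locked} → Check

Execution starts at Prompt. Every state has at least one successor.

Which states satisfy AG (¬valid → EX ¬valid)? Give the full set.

States satisfying ¬valid → EX ¬valid: {Locked, Start, Check, Auth, Fail}.
States satisfying AG (¬valid → EX ¬valid): {Check, Fail}.

{Check, Fail}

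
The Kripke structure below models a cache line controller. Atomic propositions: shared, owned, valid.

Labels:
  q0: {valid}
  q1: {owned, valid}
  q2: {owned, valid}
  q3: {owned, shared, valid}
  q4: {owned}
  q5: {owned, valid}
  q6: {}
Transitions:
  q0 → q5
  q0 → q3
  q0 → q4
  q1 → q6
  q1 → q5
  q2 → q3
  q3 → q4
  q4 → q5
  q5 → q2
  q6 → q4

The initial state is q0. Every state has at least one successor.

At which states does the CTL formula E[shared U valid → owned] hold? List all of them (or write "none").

{q1, q2, q3, q4, q5, q6}

States satisfying shared: {q3}.
States satisfying valid → owned: {q1, q2, q3, q4, q5, q6}.
States satisfying E[shared U valid → owned]: {q1, q2, q3, q4, q5, q6}.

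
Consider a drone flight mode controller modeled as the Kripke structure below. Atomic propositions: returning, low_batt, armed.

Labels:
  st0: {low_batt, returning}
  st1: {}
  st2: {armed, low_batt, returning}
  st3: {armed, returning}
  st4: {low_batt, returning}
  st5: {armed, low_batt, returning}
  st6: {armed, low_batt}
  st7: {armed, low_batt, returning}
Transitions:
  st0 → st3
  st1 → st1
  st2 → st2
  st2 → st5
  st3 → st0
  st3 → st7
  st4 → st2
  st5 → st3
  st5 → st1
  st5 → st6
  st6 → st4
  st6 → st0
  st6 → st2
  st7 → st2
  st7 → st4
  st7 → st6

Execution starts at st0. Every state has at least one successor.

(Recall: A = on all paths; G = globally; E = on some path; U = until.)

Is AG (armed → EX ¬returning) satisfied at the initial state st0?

No

States satisfying armed → EX ¬returning: {st0, st1, st4, st5, st7}.
States satisfying AG (armed → EX ¬returning): {st1}.
st2 is reachable from st0 and violates armed → EX ¬returning, so AG fails at st0.
st0 ∉ Sat(AG (armed → EX ¬returning)).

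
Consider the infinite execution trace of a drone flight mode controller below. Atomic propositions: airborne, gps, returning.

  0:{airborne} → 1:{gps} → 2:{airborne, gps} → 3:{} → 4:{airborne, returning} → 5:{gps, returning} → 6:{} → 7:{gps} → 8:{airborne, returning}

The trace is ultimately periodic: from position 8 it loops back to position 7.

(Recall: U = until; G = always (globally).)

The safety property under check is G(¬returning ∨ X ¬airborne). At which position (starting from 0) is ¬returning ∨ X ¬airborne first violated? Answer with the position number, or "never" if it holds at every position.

¬returning ∨ X ¬airborne holds at every position 0..8, and those are all the positions the trace ever visits, so the invariant G(¬returning ∨ X ¬airborne) is never violated.

never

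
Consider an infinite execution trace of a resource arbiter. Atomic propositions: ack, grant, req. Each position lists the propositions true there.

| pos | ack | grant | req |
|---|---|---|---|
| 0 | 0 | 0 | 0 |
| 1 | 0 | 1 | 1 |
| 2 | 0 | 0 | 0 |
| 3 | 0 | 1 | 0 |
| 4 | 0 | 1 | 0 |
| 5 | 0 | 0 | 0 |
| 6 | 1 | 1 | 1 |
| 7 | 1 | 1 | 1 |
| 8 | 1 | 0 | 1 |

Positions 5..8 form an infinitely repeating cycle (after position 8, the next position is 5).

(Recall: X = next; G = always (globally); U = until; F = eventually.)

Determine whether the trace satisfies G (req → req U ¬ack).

Satisfied

req → req U ¬ack holds at every position 0..8, and those are all positions ever visited, so G (req → req U ¬ack) holds.
Positions where req holds: 1, 6, 7, 8.
Check req U ¬ack at each: 1→ok, 6→ok, 7→ok, 8→ok.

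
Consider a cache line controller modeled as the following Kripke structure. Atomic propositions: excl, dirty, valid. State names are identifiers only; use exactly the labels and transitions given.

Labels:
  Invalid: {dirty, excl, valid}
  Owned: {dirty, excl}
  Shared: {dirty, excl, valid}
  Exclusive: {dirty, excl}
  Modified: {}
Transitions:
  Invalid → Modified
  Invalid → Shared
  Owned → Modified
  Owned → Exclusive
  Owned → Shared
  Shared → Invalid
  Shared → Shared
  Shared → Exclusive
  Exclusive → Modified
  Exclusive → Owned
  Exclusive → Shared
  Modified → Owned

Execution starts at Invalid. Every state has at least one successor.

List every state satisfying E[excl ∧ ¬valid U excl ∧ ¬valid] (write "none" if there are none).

States satisfying excl ∧ ¬valid: {Owned, Exclusive}.
States satisfying E[excl ∧ ¬valid U excl ∧ ¬valid]: {Owned, Exclusive}.

{Owned, Exclusive}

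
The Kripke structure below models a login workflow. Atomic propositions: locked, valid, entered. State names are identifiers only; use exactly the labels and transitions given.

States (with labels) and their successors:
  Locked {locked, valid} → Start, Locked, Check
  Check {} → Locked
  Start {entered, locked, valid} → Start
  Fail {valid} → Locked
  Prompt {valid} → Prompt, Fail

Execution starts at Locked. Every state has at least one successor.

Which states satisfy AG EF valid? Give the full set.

States satisfying EF valid: {Locked, Check, Start, Fail, Prompt}.
States satisfying AG EF valid: {Locked, Check, Start, Fail, Prompt}.

{Locked, Check, Start, Fail, Prompt}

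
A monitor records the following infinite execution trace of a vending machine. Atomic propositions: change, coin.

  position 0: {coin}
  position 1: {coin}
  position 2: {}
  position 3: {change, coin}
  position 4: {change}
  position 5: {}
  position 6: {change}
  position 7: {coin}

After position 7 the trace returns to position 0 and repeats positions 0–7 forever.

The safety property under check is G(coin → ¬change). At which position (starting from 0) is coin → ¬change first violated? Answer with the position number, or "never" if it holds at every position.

3

Check coin → ¬change at each position in order: 0 ✓, 1 ✓, 2 ✓.
At position 3 the labels are {change, coin}, so coin → ¬change is false there. This is the first violation.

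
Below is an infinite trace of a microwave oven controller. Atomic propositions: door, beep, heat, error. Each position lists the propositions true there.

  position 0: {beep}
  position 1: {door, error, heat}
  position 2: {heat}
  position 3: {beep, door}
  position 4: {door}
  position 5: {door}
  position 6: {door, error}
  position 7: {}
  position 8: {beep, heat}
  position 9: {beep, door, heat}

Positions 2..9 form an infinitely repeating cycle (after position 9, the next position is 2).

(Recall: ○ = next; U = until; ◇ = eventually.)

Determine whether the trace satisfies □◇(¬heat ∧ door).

Satisfied

◇(¬heat ∧ door) holds at every position 0..9, and those are all positions ever visited, so □◇(¬heat ∧ door) holds.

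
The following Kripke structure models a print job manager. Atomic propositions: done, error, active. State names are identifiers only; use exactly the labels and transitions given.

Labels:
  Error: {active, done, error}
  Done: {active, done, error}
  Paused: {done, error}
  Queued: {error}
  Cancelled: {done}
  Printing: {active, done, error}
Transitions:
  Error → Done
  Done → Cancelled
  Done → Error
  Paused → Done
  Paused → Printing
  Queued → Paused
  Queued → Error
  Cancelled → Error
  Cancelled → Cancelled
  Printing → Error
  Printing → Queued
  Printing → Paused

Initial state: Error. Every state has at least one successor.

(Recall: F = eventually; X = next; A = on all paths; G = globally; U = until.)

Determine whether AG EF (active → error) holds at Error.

States satisfying EF (active → error): {Error, Done, Paused, Queued, Cancelled, Printing}.
States satisfying AG EF (active → error): {Error, Done, Paused, Queued, Cancelled, Printing}.
Every state reachable from Error satisfies EF (active → error).
Error ∈ Sat(AG EF (active → error)).

Yes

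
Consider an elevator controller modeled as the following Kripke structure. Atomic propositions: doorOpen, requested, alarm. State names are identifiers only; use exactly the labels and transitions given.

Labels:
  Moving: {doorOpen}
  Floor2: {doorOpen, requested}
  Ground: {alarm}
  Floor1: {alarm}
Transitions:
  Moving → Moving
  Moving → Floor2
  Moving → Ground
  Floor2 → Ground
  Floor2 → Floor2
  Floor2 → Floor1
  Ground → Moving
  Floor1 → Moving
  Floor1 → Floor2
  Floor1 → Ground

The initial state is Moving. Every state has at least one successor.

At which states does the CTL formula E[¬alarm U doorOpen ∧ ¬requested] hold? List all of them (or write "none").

{Moving}

States satisfying ¬alarm: {Moving, Floor2}.
States satisfying doorOpen ∧ ¬requested: {Moving}.
States satisfying E[¬alarm U doorOpen ∧ ¬requested]: {Moving}.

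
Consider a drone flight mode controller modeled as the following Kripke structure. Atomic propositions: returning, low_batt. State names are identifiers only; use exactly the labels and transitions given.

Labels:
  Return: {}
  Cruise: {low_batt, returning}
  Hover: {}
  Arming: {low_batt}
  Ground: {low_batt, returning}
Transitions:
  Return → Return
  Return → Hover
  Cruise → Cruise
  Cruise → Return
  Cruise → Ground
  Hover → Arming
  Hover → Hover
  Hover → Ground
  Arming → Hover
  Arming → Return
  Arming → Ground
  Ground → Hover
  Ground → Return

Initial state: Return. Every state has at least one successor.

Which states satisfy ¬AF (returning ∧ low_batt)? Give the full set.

States satisfying returning ∧ low_batt: {Cruise, Ground}.
States satisfying AF (returning ∧ low_batt): {Cruise, Ground}.
States satisfying ¬AF (returning ∧ low_batt): {Return, Hover, Arming}.

{Return, Hover, Arming}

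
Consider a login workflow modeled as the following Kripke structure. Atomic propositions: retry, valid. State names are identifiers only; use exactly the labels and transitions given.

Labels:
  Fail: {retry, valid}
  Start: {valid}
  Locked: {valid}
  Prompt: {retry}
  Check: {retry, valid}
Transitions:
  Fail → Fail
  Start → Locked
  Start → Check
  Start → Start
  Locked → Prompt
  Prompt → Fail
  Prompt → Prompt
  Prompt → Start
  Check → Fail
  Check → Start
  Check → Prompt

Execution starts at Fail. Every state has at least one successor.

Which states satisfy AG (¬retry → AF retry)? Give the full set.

States satisfying ¬retry → AF retry: {Fail, Locked, Prompt, Check}.
States satisfying AG (¬retry → AF retry): {Fail}.

{Fail}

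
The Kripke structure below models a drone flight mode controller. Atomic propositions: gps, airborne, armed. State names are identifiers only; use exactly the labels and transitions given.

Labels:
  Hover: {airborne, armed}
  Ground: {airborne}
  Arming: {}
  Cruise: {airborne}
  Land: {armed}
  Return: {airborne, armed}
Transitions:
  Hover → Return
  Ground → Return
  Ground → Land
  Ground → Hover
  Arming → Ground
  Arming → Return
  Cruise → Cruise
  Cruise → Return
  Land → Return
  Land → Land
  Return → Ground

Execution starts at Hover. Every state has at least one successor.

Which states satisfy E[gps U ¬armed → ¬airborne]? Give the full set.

{Hover, Arming, Land, Return}

States satisfying gps: ∅.
States satisfying ¬armed → ¬airborne: {Hover, Arming, Land, Return}.
States satisfying E[gps U ¬armed → ¬airborne]: {Hover, Arming, Land, Return}.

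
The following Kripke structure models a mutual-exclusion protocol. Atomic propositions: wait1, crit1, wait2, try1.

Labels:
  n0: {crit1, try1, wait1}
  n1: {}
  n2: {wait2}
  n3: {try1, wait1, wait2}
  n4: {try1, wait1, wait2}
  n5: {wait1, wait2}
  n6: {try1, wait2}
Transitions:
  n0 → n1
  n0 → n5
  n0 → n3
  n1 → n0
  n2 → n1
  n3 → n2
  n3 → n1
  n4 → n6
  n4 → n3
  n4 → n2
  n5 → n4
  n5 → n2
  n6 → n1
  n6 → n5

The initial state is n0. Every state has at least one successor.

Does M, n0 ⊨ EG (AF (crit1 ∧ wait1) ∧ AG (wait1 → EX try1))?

Does not hold

States satisfying AF (crit1 ∧ wait1) ∧ AG (wait1 → EX try1): ∅.
States satisfying EG (AF (crit1 ∧ wait1) ∧ AG (wait1 → EX try1)): ∅.
No suitable path/successor from n0 witnesses the formula.
n0 ∉ Sat(EG (AF (crit1 ∧ wait1) ∧ AG (wait1 → EX try1))).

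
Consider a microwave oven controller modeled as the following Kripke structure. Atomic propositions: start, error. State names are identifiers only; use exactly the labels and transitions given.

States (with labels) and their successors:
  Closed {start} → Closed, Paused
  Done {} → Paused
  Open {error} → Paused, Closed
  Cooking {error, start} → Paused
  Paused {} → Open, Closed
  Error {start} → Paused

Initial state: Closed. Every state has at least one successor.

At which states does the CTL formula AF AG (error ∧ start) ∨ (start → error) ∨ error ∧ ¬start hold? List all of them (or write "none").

{Done, Open, Cooking, Paused}

States satisfying AG (error ∧ start): ∅.
States satisfying AF AG (error ∧ start): ∅.
States satisfying start → error: {Done, Open, Cooking, Paused}.
States satisfying ¬start: {Done, Open, Paused}.
States satisfying error ∧ ¬start: {Open}.
States satisfying (start → error) ∨ error ∧ ¬start: {Done, Open, Cooking, Paused}.
States satisfying AF AG (error ∧ start) ∨ (start → error) ∨ error ∧ ¬start: {Done, Open, Cooking, Paused}.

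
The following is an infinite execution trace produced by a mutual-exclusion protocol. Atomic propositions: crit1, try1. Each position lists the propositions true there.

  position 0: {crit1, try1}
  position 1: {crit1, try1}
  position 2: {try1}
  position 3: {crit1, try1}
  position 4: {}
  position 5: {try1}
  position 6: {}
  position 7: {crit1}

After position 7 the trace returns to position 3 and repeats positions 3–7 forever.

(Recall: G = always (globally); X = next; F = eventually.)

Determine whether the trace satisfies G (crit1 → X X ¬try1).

crit1 → X X ¬try1 must hold at every position from 0 onward. It fails at position 0, so G (crit1 → X X ¬try1) is false.
Positions where crit1 holds: 0, 1, 3, 7.
Check X X ¬try1 at each: 0→fails, 1→fails, 3→fails, 7→ok.

Violated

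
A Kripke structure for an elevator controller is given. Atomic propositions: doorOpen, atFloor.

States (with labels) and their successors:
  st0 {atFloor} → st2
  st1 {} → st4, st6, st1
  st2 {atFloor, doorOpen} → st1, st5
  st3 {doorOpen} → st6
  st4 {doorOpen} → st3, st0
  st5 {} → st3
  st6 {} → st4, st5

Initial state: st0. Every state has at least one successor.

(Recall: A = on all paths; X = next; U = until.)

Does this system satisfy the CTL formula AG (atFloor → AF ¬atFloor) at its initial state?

Holds

States satisfying atFloor → AF ¬atFloor: {st0, st1, st2, st3, st4, st5, st6}.
States satisfying AG (atFloor → AF ¬atFloor): {st0, st1, st2, st3, st4, st5, st6}.
Every state reachable from st0 satisfies atFloor → AF ¬atFloor.
st0 ∈ Sat(AG (atFloor → AF ¬atFloor)).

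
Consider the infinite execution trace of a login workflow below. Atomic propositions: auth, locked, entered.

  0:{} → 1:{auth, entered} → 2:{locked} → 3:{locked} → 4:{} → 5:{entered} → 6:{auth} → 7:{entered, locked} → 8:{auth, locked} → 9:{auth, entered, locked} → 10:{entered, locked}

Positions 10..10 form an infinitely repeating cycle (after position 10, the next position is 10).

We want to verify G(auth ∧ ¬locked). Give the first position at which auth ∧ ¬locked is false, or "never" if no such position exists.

0

At position 0 the labels are {}, so auth ∧ ¬locked is false there. This is the first violation.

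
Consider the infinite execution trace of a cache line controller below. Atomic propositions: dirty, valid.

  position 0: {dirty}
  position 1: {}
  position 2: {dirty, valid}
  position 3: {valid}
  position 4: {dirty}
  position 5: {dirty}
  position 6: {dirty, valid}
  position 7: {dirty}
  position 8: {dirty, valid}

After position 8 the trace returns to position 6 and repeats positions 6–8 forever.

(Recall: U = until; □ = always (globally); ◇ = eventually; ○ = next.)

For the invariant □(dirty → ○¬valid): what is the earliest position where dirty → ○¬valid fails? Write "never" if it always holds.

2

Check dirty → ○¬valid at each position in order: 0 ✓, 1 ✓.
At position 2 the labels are {dirty, valid} and the next position 3 has {valid}, so dirty → ○¬valid is false there. This is the first violation.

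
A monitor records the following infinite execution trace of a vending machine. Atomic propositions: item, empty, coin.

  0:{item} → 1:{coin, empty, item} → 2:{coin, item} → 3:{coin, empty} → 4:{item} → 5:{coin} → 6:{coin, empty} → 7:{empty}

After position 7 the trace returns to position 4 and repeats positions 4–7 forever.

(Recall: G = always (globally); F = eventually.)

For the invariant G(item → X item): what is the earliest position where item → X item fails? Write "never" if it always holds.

2

Check item → X item at each position in order: 0 ✓, 1 ✓.
At position 2 the labels are {coin, item} and the next position 3 has {coin, empty}, so item → X item is false there. This is the first violation.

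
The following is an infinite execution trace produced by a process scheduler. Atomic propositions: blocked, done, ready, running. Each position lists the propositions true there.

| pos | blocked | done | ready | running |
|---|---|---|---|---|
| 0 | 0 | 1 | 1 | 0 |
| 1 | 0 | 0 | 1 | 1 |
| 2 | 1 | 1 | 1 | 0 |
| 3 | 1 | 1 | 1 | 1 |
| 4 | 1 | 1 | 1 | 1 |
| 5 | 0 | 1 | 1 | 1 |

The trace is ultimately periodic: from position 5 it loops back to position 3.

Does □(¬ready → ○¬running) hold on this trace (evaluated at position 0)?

Holds

¬ready → ○¬running holds at every position 0..5, and those are all positions ever visited, so □(¬ready → ○¬running) holds.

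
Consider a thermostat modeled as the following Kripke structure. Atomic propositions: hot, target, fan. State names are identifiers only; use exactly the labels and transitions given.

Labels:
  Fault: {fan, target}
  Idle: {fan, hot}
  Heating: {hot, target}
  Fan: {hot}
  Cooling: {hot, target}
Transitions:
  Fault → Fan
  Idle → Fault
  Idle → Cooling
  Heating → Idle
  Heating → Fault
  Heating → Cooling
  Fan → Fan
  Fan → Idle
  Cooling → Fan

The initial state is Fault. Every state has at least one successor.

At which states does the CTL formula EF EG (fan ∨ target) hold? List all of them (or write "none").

States satisfying EG (fan ∨ target): ∅.
States satisfying EF EG (fan ∨ target): ∅.

none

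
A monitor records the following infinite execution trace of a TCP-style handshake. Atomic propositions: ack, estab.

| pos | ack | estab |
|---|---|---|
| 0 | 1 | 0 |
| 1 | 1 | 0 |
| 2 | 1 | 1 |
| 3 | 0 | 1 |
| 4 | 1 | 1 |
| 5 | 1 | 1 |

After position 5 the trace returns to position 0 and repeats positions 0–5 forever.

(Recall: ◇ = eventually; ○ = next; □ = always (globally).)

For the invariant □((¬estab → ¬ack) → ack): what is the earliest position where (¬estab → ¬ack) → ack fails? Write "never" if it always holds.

Check (¬estab → ¬ack) → ack at each position in order: 0 ✓, 1 ✓, 2 ✓.
At position 3 the labels are {estab}, so (¬estab → ¬ack) → ack is false there. This is the first violation.

3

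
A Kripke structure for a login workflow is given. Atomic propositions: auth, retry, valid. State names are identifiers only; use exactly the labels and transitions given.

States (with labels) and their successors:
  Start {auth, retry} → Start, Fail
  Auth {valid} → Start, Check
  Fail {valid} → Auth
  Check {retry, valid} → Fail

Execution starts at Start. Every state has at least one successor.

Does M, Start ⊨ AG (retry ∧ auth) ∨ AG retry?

Violated

States satisfying retry ∧ auth: {Start}.
States satisfying AG (retry ∧ auth): ∅.
States satisfying retry: {Start, Check}.
States satisfying AG retry: ∅.
States satisfying AG (retry ∧ auth) ∨ AG retry: ∅.
Start ∉ Sat(AG (retry ∧ auth) ∨ AG retry).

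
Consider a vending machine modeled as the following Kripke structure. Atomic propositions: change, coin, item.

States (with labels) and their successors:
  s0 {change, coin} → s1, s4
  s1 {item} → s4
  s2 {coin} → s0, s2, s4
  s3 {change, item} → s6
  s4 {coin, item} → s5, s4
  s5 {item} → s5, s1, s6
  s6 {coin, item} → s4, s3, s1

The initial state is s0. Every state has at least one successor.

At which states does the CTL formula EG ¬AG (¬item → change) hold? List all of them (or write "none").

States satisfying ¬AG (¬item → change): {s2}.
States satisfying EG ¬AG (¬item → change): {s2}.

{s2}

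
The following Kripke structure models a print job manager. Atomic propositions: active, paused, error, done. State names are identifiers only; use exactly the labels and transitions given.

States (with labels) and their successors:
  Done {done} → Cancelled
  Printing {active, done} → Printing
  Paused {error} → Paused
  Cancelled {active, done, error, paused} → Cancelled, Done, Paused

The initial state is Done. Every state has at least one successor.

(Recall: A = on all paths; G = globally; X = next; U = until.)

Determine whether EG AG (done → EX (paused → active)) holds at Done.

States satisfying AG (done → EX (paused → active)): {Done, Printing, Paused, Cancelled}.
States satisfying EG AG (done → EX (paused → active)): {Done, Printing, Paused, Cancelled}.
Done ∈ Sat(EG AG (done → EX (paused → active))).

Satisfied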